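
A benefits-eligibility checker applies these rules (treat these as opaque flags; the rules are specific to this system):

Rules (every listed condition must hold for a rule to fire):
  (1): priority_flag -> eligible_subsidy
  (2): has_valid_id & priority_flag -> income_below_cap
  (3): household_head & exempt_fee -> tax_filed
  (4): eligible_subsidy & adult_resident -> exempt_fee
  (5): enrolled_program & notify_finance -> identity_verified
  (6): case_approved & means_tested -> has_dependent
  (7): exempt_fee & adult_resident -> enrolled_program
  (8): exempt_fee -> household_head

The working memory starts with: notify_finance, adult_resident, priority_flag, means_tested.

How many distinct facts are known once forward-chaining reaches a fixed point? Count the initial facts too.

10

[1] (1) [priority_flag -> eligible_subsidy]. ⇒ new: eligible_subsidy.
[2] (4) [eligible_subsidy & adult_resident -> exempt_fee]. ⇒ new: exempt_fee.
[3] (7) [exempt_fee & adult_resident -> enrolled_program]; (8) [exempt_fee -> household_head]. ⇒ new: enrolled_program, household_head.
[4] (3) [household_head & exempt_fee -> tax_filed]; (5) [enrolled_program & notify_finance -> identity_verified]. ⇒ new: tax_filed, identity_verified.
Closure: {adult_resident, eligible_subsidy, enrolled_program, exempt_fee, household_head, identity_verified, means_tested, notify_finance, priority_flag, tax_filed} — 10 facts.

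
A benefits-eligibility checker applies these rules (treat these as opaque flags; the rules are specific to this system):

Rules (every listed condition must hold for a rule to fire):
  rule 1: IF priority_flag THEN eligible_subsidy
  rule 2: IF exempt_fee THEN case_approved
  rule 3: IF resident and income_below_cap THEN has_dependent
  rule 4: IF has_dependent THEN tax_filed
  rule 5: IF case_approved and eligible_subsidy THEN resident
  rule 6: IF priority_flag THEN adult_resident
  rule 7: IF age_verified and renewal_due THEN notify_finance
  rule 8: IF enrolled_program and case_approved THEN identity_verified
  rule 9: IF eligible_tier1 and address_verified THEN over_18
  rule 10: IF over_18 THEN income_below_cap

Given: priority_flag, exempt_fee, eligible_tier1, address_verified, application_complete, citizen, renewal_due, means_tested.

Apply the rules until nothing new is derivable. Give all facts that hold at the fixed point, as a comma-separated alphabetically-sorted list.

Round 1: rule 1 [IF priority_flag THEN eligible_subsidy]; rule 2 [IF exempt_fee THEN case_approved]; rule 6 [IF priority_flag THEN adult_resident]; rule 9 [IF eligible_tier1 and address_verified THEN over_18]. New: eligible_subsidy, case_approved, adult_resident, over_18.
Round 2: rule 5 [IF case_approved and eligible_subsidy THEN resident]; rule 10 [IF over_18 THEN income_below_cap]. New: resident, income_below_cap.
Round 3: rule 3 [IF resident and income_below_cap THEN has_dependent]. New: has_dependent.
Round 4: rule 4 [IF has_dependent THEN tax_filed]. New: tax_filed.

address_verified, adult_resident, application_complete, case_approved, citizen, eligible_subsidy, eligible_tier1, exempt_fee, has_dependent, income_below_cap, means_tested, over_18, priority_flag, renewal_due, resident, tax_filed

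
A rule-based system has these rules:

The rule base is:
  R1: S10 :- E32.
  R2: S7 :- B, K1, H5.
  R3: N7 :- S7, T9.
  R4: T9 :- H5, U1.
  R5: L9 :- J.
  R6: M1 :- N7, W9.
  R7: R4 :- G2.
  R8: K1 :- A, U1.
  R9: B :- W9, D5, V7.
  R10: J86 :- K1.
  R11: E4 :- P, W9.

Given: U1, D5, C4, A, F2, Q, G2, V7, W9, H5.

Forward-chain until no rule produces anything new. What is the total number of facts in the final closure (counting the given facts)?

Round 1 fires R4, R7, R8, R9, giving T9, R4, K1, B.
Round 2 fires R2, R10, giving S7, J86.
Round 3 fires R3, giving N7.
Round 4 fires R6, giving M1.
Closure: {A, B, C4, D5, F2, G2, H5, J86, K1, M1, N7, Q, R4, S7, T9, U1, V7, W9} — 18 facts.

18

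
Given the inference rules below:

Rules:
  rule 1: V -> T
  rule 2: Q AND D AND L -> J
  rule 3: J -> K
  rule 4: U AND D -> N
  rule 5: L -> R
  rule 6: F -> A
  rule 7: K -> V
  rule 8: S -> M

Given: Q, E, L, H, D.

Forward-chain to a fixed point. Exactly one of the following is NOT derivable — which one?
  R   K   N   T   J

Round 1 — rule 2, rule 5, derive J, R.
Round 2 — rule 3, derive K.
Round 3 — rule 7, derive V.
Round 4 — rule 1, derive T.
Derived: K (round 2), J (round 1), R (round 1), T (round 4). N never appears in any round.

N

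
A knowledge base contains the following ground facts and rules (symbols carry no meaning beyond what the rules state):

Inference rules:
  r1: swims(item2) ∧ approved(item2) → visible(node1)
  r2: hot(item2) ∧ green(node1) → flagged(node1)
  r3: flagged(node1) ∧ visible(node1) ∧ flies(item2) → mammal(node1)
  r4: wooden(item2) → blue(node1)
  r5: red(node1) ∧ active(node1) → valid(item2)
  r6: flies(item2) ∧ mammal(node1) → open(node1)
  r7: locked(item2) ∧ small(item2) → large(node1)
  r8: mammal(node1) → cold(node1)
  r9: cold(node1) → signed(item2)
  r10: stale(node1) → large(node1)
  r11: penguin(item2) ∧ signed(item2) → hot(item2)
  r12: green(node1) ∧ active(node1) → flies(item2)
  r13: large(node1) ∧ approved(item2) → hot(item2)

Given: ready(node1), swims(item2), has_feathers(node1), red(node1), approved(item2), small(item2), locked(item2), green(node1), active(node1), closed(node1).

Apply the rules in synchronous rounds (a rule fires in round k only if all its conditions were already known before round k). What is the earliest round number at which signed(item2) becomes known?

Round 1 — r1, r5, r7, r12, derive visible(node1), valid(item2), large(node1), flies(item2).
Round 2 — r13, derive hot(item2).
Round 3 — r2, derive flagged(node1).
Round 4 — r3, derive mammal(node1).
Round 5 — r6, r8, derive open(node1), cold(node1).
Round 6 — r9, derive signed(item2).
signed(item2) first appears in round 6.

6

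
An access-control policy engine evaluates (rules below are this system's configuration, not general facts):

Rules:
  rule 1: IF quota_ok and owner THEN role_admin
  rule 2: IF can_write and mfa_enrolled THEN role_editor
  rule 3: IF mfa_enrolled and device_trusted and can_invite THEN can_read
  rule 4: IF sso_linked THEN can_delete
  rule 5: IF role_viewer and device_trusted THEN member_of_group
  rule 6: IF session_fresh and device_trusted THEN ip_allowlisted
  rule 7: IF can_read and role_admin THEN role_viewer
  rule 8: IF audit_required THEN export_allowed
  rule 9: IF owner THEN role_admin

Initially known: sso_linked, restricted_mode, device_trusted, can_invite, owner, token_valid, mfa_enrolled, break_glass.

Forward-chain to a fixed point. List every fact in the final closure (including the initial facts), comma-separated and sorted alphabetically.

Round 1: rule 3 [IF mfa_enrolled and device_trusted and can_invite THEN can_read]; rule 4 [IF sso_linked THEN can_delete]; rule 9 [IF owner THEN role_admin]. New: can_read, can_delete, role_admin.
Round 2: rule 7 [IF can_read and role_admin THEN role_viewer]. New: role_viewer.
Round 3: rule 5 [IF role_viewer and device_trusted THEN member_of_group]. New: member_of_group.

break_glass, can_delete, can_invite, can_read, device_trusted, member_of_group, mfa_enrolled, owner, restricted_mode, role_admin, role_viewer, sso_linked, token_valid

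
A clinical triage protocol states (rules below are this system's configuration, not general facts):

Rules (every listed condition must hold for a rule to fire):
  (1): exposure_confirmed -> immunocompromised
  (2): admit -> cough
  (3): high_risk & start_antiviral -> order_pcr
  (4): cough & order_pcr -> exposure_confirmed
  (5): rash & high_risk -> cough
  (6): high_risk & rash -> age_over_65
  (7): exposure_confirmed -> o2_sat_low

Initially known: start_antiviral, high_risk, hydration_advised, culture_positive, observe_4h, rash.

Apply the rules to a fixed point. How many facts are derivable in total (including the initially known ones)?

12

Round 1: (3) [high_risk & start_antiviral -> order_pcr]; (5) [rash & high_risk -> cough]; (6) [high_risk & rash -> age_over_65]. New: order_pcr, cough, age_over_65.
Round 2: (4) [cough & order_pcr -> exposure_confirmed]. New: exposure_confirmed.
Round 3: (1) [exposure_confirmed -> immunocompromised]; (7) [exposure_confirmed -> o2_sat_low]. New: immunocompromised, o2_sat_low.
Closure: {age_over_65, cough, culture_positive, exposure_confirmed, high_risk, hydration_advised, immunocompromised, o2_sat_low, observe_4h, order_pcr, rash, start_antiviral} — 12 facts.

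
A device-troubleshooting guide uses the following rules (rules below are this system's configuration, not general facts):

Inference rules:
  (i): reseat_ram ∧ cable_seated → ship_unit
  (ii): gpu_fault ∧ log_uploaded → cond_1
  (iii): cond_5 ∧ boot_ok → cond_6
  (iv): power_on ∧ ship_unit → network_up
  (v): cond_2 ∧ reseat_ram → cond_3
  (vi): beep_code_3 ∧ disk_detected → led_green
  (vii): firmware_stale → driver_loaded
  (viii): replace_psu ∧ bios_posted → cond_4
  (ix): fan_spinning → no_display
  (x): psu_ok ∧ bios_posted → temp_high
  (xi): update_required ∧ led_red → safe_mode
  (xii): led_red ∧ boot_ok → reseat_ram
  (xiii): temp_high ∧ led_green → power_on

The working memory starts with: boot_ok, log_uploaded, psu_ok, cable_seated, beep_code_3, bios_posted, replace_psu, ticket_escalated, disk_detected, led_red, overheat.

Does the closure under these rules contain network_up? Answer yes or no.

Round 1 fires (vi), (viii), (x), (xii), giving led_green, cond_4, temp_high, reseat_ram.
Round 2 fires (i), (xiii), giving ship_unit, power_on.
Round 3 fires (iv), giving network_up.
network_up appears in round 3, so it is derivable.

yes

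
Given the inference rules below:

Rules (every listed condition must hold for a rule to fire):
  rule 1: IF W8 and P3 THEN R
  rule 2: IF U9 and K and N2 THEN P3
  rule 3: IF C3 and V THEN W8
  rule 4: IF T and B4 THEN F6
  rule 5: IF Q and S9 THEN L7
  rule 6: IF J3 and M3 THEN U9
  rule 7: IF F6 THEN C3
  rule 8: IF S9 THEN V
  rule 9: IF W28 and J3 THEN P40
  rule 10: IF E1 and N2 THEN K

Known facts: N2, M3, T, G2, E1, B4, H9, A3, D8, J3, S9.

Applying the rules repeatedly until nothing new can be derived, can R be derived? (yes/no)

Round 1: rule 4 [IF T and B4 THEN F6]; rule 6 [IF J3 and M3 THEN U9]; rule 8 [IF S9 THEN V]; rule 10 [IF E1 and N2 THEN K]. Adds F6, U9, V, K.
Round 2: rule 2 [IF U9 and K and N2 THEN P3]; rule 7 [IF F6 THEN C3]. Adds P3, C3.
Round 3: rule 3 [IF C3 and V THEN W8]. Adds W8.
Round 4: rule 1 [IF W8 and P3 THEN R]. Adds R.
R appears in round 4, so it is derivable.

yes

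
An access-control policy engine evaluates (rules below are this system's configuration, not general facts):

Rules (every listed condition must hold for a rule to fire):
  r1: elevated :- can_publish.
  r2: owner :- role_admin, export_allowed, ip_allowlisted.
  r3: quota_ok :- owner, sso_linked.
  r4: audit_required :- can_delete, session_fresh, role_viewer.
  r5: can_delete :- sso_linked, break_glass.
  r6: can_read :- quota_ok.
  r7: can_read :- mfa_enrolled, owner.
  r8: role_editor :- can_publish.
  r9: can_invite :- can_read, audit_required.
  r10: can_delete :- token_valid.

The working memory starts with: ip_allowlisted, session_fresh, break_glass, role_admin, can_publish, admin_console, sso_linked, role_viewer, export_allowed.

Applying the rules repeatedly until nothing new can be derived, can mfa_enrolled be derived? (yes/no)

no

[1] r1 [elevated :- can_publish.]; r2 [owner :- role_admin, export_allowed, ip_allowlisted.]; r5 [can_delete :- sso_linked, break_glass.]; r8 [role_editor :- can_publish.]. ⇒ new: elevated, owner, can_delete, role_editor.
[2] r3 [quota_ok :- owner, sso_linked.]; r4 [audit_required :- can_delete, session_fresh, role_viewer.]. ⇒ new: quota_ok, audit_required.
[3] r6 [can_read :- quota_ok.]. ⇒ new: can_read.
[4] r9 [can_invite :- can_read, audit_required.]. ⇒ new: can_invite.
Fixed point reached. No rule has mfa_enrolled as a consequent, and it is not given.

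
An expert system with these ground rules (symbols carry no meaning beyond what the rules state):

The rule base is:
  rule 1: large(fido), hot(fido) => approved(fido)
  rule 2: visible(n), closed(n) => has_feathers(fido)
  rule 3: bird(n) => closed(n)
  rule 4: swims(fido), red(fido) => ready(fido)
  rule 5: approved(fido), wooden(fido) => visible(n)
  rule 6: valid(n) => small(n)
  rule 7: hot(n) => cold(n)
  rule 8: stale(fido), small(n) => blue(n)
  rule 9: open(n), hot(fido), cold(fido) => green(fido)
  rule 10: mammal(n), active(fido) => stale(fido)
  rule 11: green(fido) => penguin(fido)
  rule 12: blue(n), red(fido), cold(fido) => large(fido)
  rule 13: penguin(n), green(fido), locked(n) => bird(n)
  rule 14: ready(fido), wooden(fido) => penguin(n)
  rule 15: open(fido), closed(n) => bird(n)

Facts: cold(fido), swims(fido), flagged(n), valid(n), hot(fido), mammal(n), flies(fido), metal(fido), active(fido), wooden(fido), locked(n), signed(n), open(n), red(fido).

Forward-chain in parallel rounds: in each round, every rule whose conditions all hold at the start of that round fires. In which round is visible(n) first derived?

Round 1: rule 4 [swims(fido), red(fido) => ready(fido)]; rule 6 [valid(n) => small(n)]; rule 9 [open(n), hot(fido), cold(fido) => green(fido)]; rule 10 [mammal(n), active(fido) => stale(fido)]. New: ready(fido), small(n), green(fido), stale(fido).
Round 2: rule 8 [stale(fido), small(n) => blue(n)]; rule 11 [green(fido) => penguin(fido)]; rule 14 [ready(fido), wooden(fido) => penguin(n)]. New: blue(n), penguin(fido), penguin(n).
Round 3: rule 12 [blue(n), red(fido), cold(fido) => large(fido)]; rule 13 [penguin(n), green(fido), locked(n) => bird(n)]. New: large(fido), bird(n).
Round 4: rule 1 [large(fido), hot(fido) => approved(fido)]; rule 3 [bird(n) => closed(n)]. New: approved(fido), closed(n).
Round 5: rule 5 [approved(fido), wooden(fido) => visible(n)]. New: visible(n).
visible(n) first appears in round 5.

5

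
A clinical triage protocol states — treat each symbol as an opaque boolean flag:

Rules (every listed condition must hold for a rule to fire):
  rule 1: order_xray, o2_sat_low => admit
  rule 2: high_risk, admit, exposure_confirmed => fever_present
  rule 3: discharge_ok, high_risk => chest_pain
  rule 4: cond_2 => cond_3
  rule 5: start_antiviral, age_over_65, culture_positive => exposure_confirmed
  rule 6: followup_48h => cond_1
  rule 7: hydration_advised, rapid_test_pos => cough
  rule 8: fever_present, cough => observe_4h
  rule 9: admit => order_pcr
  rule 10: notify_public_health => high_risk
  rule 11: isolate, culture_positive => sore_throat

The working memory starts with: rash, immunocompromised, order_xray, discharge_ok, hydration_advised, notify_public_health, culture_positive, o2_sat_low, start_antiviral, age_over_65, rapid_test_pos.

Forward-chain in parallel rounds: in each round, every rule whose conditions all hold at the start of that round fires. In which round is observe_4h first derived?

3

Round 1: rule 1 [order_xray, o2_sat_low => admit]; rule 5 [start_antiviral, age_over_65, culture_positive => exposure_confirmed]; rule 7 [hydration_advised, rapid_test_pos => cough]; rule 10 [notify_public_health => high_risk]. Adds admit, exposure_confirmed, cough, high_risk.
Round 2: rule 2 [high_risk, admit, exposure_confirmed => fever_present]; rule 3 [discharge_ok, high_risk => chest_pain]; rule 9 [admit => order_pcr]. Adds fever_present, chest_pain, order_pcr.
Round 3: rule 8 [fever_present, cough => observe_4h]. Adds observe_4h.
observe_4h first appears in round 3.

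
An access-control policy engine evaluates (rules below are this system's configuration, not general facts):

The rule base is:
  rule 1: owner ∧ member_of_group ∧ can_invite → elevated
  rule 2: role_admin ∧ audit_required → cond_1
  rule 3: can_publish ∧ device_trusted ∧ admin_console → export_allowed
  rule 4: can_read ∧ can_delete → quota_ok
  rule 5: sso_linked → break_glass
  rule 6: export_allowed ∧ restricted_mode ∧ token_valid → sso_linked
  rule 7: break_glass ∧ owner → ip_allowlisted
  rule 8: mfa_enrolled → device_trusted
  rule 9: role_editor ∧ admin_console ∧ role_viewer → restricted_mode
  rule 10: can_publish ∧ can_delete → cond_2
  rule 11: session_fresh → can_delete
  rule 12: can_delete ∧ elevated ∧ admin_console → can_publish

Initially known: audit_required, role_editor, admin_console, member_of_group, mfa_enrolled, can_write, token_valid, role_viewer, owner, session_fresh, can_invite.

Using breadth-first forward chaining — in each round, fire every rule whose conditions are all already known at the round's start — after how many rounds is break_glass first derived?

Round 1: rule 1 [owner ∧ member_of_group ∧ can_invite → elevated]; rule 8 [mfa_enrolled → device_trusted]; rule 9 [role_editor ∧ admin_console ∧ role_viewer → restricted_mode]; rule 11 [session_fresh → can_delete]. Adds elevated, device_trusted, restricted_mode, can_delete.
Round 2: rule 12 [can_delete ∧ elevated ∧ admin_console → can_publish]. Adds can_publish.
Round 3: rule 3 [can_publish ∧ device_trusted ∧ admin_console → export_allowed]; rule 10 [can_publish ∧ can_delete → cond_2]. Adds export_allowed, cond_2.
Round 4: rule 6 [export_allowed ∧ restricted_mode ∧ token_valid → sso_linked]. Adds sso_linked.
Round 5: rule 5 [sso_linked → break_glass]. Adds break_glass.
break_glass first appears in round 5.

5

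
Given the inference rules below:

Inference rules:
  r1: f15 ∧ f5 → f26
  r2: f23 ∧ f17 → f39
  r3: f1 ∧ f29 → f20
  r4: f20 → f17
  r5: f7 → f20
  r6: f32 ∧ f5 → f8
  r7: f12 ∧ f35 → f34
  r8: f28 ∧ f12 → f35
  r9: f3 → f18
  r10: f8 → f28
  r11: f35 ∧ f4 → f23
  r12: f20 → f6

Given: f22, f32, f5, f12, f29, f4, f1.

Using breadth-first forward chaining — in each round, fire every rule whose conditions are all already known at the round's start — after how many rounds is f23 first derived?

[1] r3 [f1 ∧ f29 → f20]; r6 [f32 ∧ f5 → f8]. ⇒ new: f20, f8.
[2] r4 [f20 → f17]; r10 [f8 → f28]; r12 [f20 → f6]. ⇒ new: f17, f28, f6.
[3] r8 [f28 ∧ f12 → f35]. ⇒ new: f35.
[4] r7 [f12 ∧ f35 → f34]; r11 [f35 ∧ f4 → f23]. ⇒ new: f34, f23.
f23 first appears in round 4.

4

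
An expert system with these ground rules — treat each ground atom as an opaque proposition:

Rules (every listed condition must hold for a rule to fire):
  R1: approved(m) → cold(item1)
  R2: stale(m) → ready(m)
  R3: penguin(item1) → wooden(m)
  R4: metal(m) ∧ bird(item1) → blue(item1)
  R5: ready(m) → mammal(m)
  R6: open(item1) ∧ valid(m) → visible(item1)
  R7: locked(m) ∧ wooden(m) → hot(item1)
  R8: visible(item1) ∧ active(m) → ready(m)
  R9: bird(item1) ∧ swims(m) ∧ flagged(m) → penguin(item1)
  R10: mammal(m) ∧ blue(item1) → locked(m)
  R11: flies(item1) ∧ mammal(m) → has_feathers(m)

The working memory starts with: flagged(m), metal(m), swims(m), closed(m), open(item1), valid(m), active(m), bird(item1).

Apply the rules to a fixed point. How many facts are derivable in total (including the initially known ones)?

16

Round 1 — R4, R6, R9, derive blue(item1), visible(item1), penguin(item1).
Round 2 — R3, R8, derive wooden(m), ready(m).
Round 3 — R5, derive mammal(m).
Round 4 — R10, derive locked(m).
Round 5 — R7, derive hot(item1).
Closure: {active(m), bird(item1), blue(item1), closed(m), flagged(m), hot(item1), locked(m), mammal(m), metal(m), open(item1), penguin(item1), ready(m), swims(m), valid(m), visible(item1), wooden(m)} — 16 facts.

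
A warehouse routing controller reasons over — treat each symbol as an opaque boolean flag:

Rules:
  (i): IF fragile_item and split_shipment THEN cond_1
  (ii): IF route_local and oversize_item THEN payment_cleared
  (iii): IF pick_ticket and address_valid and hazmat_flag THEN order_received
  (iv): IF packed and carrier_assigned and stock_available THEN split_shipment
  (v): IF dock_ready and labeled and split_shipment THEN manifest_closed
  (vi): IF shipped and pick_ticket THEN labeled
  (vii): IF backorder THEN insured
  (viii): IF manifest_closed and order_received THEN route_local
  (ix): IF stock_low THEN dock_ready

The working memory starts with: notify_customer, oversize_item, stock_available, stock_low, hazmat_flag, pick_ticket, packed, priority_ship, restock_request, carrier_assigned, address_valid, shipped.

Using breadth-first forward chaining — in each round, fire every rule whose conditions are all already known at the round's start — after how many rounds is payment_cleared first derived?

Round 1: (iii) [IF pick_ticket and address_valid and hazmat_flag THEN order_received]; (iv) [IF packed and carrier_assigned and stock_available THEN split_shipment]; (vi) [IF shipped and pick_ticket THEN labeled]; (ix) [IF stock_low THEN dock_ready]. New: order_received, split_shipment, labeled, dock_ready.
Round 2: (v) [IF dock_ready and labeled and split_shipment THEN manifest_closed]. New: manifest_closed.
Round 3: (viii) [IF manifest_closed and order_received THEN route_local]. New: route_local.
Round 4: (ii) [IF route_local and oversize_item THEN payment_cleared]. New: payment_cleared.
payment_cleared first appears in round 4.

4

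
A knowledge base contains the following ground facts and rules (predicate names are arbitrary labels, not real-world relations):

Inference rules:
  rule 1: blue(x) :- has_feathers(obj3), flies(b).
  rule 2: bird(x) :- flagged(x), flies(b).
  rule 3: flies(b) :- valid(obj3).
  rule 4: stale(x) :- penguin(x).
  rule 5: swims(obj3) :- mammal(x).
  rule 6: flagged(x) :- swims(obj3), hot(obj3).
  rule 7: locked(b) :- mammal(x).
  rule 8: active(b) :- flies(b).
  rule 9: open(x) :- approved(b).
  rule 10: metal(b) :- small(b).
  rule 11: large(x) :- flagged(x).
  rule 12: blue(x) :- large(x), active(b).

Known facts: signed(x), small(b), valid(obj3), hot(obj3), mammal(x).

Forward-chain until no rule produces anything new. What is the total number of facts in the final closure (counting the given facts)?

Round 1: rule 3 [flies(b) :- valid(obj3).]; rule 5 [swims(obj3) :- mammal(x).]; rule 7 [locked(b) :- mammal(x).]; rule 10 [metal(b) :- small(b).]. Adds flies(b), swims(obj3), locked(b), metal(b).
Round 2: rule 6 [flagged(x) :- swims(obj3), hot(obj3).]; rule 8 [active(b) :- flies(b).]. Adds flagged(x), active(b).
Round 3: rule 2 [bird(x) :- flagged(x), flies(b).]; rule 11 [large(x) :- flagged(x).]. Adds bird(x), large(x).
Round 4: rule 12 [blue(x) :- large(x), active(b).]. Adds blue(x).
Closure: {active(b), bird(x), blue(x), flagged(x), flies(b), hot(obj3), large(x), locked(b), mammal(x), metal(b), signed(x), small(b), swims(obj3), valid(obj3)} — 14 facts.

14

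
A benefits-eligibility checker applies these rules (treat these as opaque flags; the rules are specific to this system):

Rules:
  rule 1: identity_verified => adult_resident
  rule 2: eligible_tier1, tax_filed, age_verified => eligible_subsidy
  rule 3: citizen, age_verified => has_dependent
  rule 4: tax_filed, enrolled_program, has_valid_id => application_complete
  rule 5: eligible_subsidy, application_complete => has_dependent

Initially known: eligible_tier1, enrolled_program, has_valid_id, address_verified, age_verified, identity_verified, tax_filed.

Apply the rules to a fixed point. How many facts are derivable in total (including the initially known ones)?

11

Round 1 fires rule 1, rule 2, rule 4, giving adult_resident, eligible_subsidy, application_complete.
Round 2 fires rule 5, giving has_dependent.
Closure: {address_verified, adult_resident, age_verified, application_complete, eligible_subsidy, eligible_tier1, enrolled_program, has_dependent, has_valid_id, identity_verified, tax_filed} — 11 facts.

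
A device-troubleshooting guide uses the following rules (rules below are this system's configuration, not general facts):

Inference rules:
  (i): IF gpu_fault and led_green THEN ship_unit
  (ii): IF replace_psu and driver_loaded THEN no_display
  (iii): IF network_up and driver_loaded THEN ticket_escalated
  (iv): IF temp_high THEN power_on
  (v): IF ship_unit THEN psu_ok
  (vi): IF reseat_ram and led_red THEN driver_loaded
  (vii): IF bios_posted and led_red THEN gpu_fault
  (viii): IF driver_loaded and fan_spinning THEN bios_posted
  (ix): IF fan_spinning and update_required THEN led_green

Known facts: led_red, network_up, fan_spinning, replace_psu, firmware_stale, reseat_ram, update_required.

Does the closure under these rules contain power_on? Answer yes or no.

[1] (vi) [IF reseat_ram and led_red THEN driver_loaded]; (ix) [IF fan_spinning and update_required THEN led_green]. ⇒ new: driver_loaded, led_green.
[2] (ii) [IF replace_psu and driver_loaded THEN no_display]; (iii) [IF network_up and driver_loaded THEN ticket_escalated]; (viii) [IF driver_loaded and fan_spinning THEN bios_posted]. ⇒ new: no_display, ticket_escalated, bios_posted.
[3] (vii) [IF bios_posted and led_red THEN gpu_fault]. ⇒ new: gpu_fault.
[4] (i) [IF gpu_fault and led_green THEN ship_unit]. ⇒ new: ship_unit.
[5] (v) [IF ship_unit THEN psu_ok]. ⇒ new: psu_ok.
Fixed point reached. power_on is concluded only by (iv); (iv) needs temp_high (never derived).

no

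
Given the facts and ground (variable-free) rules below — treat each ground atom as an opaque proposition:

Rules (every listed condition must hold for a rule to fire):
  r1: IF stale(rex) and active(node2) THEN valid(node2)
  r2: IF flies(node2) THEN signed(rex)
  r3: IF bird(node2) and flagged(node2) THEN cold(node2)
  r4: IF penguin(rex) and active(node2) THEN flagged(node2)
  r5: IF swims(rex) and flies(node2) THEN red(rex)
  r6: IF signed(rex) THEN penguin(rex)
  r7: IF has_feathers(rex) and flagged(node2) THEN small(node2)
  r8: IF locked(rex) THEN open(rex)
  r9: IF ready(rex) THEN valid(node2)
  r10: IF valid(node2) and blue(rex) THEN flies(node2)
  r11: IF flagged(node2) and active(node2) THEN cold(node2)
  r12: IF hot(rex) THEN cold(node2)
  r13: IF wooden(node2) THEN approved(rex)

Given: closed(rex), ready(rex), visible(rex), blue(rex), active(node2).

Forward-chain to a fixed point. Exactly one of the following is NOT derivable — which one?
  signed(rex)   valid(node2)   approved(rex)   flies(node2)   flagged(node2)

Round 1 — r9, derive valid(node2).
Round 2 — r10, derive flies(node2).
Round 3 — r2, derive signed(rex).
Round 4 — r6, derive penguin(rex).
Round 5 — r4, derive flagged(node2).
Round 6 — r11, derive cold(node2).
Derived: signed(rex) (round 3), valid(node2) (round 1), flies(node2) (round 2), flagged(node2) (round 5). approved(rex) never appears in any round.

approved(rex)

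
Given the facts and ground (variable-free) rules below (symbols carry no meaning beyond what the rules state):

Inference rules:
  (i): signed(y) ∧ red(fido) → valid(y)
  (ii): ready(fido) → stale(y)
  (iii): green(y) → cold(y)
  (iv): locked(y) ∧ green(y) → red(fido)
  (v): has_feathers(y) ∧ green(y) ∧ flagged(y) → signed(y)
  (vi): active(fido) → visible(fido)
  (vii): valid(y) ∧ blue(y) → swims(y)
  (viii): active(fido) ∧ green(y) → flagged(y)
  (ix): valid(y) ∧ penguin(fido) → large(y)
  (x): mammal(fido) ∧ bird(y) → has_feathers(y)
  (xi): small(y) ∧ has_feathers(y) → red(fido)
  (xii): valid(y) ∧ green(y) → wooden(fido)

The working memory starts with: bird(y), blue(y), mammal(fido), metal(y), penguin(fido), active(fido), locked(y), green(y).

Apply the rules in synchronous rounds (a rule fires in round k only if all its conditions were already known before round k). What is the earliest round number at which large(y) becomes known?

4

[1] (iii) [green(y) → cold(y)]; (iv) [locked(y) ∧ green(y) → red(fido)]; (vi) [active(fido) → visible(fido)]; (viii) [active(fido) ∧ green(y) → flagged(y)]; (x) [mammal(fido) ∧ bird(y) → has_feathers(y)]. ⇒ new: cold(y), red(fido), visible(fido), flagged(y), has_feathers(y).
[2] (v) [has_feathers(y) ∧ green(y) ∧ flagged(y) → signed(y)]. ⇒ new: signed(y).
[3] (i) [signed(y) ∧ red(fido) → valid(y)]. ⇒ new: valid(y).
[4] (vii) [valid(y) ∧ blue(y) → swims(y)]; (ix) [valid(y) ∧ penguin(fido) → large(y)]; (xii) [valid(y) ∧ green(y) → wooden(fido)]. ⇒ new: swims(y), large(y), wooden(fido).
large(y) first appears in round 4.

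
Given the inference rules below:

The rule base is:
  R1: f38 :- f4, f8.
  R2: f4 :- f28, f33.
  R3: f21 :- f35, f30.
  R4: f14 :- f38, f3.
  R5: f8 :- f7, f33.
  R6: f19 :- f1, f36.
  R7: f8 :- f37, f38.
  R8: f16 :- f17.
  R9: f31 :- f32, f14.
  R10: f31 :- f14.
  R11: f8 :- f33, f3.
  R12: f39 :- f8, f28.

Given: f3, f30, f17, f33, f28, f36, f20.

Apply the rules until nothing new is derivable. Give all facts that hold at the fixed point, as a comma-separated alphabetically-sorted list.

f14, f16, f17, f20, f28, f3, f30, f31, f33, f36, f38, f39, f4, f8

[1] R2 [f4 :- f28, f33.]; R8 [f16 :- f17.]; R11 [f8 :- f33, f3.]. ⇒ new: f4, f16, f8.
[2] R1 [f38 :- f4, f8.]; R12 [f39 :- f8, f28.]. ⇒ new: f38, f39.
[3] R4 [f14 :- f38, f3.]. ⇒ new: f14.
[4] R10 [f31 :- f14.]. ⇒ new: f31.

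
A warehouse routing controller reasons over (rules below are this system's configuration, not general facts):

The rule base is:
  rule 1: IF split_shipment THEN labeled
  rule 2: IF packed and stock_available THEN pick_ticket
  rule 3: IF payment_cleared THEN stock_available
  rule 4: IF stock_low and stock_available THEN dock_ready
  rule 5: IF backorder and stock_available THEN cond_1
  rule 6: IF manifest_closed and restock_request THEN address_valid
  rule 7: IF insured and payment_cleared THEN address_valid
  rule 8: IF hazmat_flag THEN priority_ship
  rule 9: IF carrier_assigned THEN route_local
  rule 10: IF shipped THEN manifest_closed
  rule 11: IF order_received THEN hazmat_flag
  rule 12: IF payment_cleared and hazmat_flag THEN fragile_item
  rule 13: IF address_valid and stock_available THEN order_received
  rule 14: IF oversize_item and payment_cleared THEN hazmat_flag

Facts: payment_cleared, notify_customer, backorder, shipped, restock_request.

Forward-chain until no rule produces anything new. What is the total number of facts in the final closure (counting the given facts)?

[1] rule 3 [IF payment_cleared THEN stock_available]; rule 10 [IF shipped THEN manifest_closed]. ⇒ new: stock_available, manifest_closed.
[2] rule 5 [IF backorder and stock_available THEN cond_1]; rule 6 [IF manifest_closed and restock_request THEN address_valid]. ⇒ new: cond_1, address_valid.
[3] rule 13 [IF address_valid and stock_available THEN order_received]. ⇒ new: order_received.
[4] rule 11 [IF order_received THEN hazmat_flag]. ⇒ new: hazmat_flag.
[5] rule 8 [IF hazmat_flag THEN priority_ship]; rule 12 [IF payment_cleared and hazmat_flag THEN fragile_item]. ⇒ new: priority_ship, fragile_item.
Closure: {address_valid, backorder, cond_1, fragile_item, hazmat_flag, manifest_closed, notify_customer, order_received, payment_cleared, priority_ship, restock_request, shipped, stock_available} — 13 facts.

13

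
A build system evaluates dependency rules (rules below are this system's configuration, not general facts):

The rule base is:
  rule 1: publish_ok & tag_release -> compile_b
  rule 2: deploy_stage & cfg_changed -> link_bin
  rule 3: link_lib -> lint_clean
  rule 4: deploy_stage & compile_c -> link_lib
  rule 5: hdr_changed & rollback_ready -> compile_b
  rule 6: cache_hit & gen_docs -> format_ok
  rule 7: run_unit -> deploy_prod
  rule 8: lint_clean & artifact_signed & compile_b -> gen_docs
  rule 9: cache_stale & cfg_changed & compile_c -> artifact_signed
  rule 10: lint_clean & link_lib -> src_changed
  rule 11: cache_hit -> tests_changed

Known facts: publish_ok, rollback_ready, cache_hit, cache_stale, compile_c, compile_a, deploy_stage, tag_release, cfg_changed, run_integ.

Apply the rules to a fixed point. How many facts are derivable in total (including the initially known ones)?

19

Round 1: rule 1 [publish_ok & tag_release -> compile_b]; rule 2 [deploy_stage & cfg_changed -> link_bin]; rule 4 [deploy_stage & compile_c -> link_lib]; rule 9 [cache_stale & cfg_changed & compile_c -> artifact_signed]; rule 11 [cache_hit -> tests_changed]. New: compile_b, link_bin, link_lib, artifact_signed, tests_changed.
Round 2: rule 3 [link_lib -> lint_clean]. New: lint_clean.
Round 3: rule 8 [lint_clean & artifact_signed & compile_b -> gen_docs]; rule 10 [lint_clean & link_lib -> src_changed]. New: gen_docs, src_changed.
Round 4: rule 6 [cache_hit & gen_docs -> format_ok]. New: format_ok.
Closure: {artifact_signed, cache_hit, cache_stale, cfg_changed, compile_a, compile_b, compile_c, deploy_stage, format_ok, gen_docs, link_bin, link_lib, lint_clean, publish_ok, rollback_ready, run_integ, src_changed, tag_release, tests_changed} — 19 facts.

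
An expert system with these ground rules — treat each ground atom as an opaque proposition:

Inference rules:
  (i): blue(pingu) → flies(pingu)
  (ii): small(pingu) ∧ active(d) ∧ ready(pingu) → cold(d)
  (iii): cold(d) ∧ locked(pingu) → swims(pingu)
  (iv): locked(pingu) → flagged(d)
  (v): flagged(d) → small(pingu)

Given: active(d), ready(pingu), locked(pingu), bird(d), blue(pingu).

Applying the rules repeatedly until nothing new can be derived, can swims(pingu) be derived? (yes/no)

Round 1: (i) [blue(pingu) → flies(pingu)]; (iv) [locked(pingu) → flagged(d)]. Adds flies(pingu), flagged(d).
Round 2: (v) [flagged(d) → small(pingu)]. Adds small(pingu).
Round 3: (ii) [small(pingu) ∧ active(d) ∧ ready(pingu) → cold(d)]. Adds cold(d).
Round 4: (iii) [cold(d) ∧ locked(pingu) → swims(pingu)]. Adds swims(pingu).
swims(pingu) appears in round 4, so it is derivable.

yes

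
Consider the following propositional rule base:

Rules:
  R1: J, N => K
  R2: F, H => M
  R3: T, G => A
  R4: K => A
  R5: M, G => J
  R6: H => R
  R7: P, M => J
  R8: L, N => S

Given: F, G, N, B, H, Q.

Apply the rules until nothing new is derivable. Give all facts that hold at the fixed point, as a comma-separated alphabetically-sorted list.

A, B, F, G, H, J, K, M, N, Q, R

Round 1 fires R2, R6, giving M, R.
Round 2 fires R5, giving J.
Round 3 fires R1, giving K.
Round 4 fires R4, giving A.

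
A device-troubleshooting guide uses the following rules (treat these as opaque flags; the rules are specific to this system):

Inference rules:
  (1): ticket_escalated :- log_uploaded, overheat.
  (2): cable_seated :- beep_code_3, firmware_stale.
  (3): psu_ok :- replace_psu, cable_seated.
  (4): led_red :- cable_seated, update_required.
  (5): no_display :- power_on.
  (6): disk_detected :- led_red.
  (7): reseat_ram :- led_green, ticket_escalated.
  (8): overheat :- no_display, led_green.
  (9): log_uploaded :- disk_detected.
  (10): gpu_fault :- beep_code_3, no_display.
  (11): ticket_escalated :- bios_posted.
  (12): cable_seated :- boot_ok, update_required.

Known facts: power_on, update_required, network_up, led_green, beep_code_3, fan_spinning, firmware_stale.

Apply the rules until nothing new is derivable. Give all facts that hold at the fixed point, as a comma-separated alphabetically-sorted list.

Round 1: (2) [cable_seated :- beep_code_3, firmware_stale.]; (5) [no_display :- power_on.]. New: cable_seated, no_display.
Round 2: (4) [led_red :- cable_seated, update_required.]; (8) [overheat :- no_display, led_green.]; (10) [gpu_fault :- beep_code_3, no_display.]. New: led_red, overheat, gpu_fault.
Round 3: (6) [disk_detected :- led_red.]. New: disk_detected.
Round 4: (9) [log_uploaded :- disk_detected.]. New: log_uploaded.
Round 5: (1) [ticket_escalated :- log_uploaded, overheat.]. New: ticket_escalated.
Round 6: (7) [reseat_ram :- led_green, ticket_escalated.]. New: reseat_ram.

beep_code_3, cable_seated, disk_detected, fan_spinning, firmware_stale, gpu_fault, led_green, led_red, log_uploaded, network_up, no_display, overheat, power_on, reseat_ram, ticket_escalated, update_required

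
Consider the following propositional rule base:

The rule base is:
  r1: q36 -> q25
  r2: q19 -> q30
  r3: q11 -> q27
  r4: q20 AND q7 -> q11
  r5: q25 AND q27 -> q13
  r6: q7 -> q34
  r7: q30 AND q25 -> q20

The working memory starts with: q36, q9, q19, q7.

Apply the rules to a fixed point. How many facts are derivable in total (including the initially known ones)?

11

Round 1: r1 [q36 -> q25]; r2 [q19 -> q30]; r6 [q7 -> q34]. Adds q25, q30, q34.
Round 2: r7 [q30 AND q25 -> q20]. Adds q20.
Round 3: r4 [q20 AND q7 -> q11]. Adds q11.
Round 4: r3 [q11 -> q27]. Adds q27.
Round 5: r5 [q25 AND q27 -> q13]. Adds q13.
Closure: {q11, q13, q19, q20, q25, q27, q30, q34, q36, q7, q9} — 11 facts.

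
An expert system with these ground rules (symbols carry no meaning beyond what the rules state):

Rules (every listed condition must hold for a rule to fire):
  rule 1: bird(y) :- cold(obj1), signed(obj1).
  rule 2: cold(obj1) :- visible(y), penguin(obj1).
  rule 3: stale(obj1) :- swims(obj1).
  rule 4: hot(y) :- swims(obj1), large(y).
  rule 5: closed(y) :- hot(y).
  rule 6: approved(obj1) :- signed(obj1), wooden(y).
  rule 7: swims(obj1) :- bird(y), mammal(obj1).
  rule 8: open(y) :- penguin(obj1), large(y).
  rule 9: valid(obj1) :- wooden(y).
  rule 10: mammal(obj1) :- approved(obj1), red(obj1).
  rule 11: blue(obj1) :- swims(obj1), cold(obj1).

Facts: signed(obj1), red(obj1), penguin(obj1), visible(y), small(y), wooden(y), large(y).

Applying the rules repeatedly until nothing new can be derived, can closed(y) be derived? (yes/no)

Round 1 — rule 2, rule 6, rule 8, rule 9, derive cold(obj1), approved(obj1), open(y), valid(obj1).
Round 2 — rule 1, rule 10, derive bird(y), mammal(obj1).
Round 3 — rule 7, derive swims(obj1).
Round 4 — rule 3, rule 4, rule 11, derive stale(obj1), hot(y), blue(obj1).
Round 5 — rule 5, derive closed(y).
closed(y) appears in round 5, so it is derivable.

yes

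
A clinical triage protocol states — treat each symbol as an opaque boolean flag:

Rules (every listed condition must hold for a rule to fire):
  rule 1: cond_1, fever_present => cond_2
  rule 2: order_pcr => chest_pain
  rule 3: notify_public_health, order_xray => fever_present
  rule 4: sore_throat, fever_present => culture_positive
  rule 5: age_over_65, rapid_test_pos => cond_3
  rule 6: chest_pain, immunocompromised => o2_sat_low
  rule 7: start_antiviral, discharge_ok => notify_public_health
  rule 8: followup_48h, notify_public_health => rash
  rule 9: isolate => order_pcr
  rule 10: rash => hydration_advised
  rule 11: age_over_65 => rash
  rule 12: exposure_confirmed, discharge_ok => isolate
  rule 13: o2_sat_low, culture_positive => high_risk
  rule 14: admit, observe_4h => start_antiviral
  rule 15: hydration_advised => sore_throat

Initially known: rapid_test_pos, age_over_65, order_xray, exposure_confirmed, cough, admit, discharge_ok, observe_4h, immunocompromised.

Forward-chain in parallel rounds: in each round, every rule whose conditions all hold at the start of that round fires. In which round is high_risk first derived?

5

Round 1: rule 5 [age_over_65, rapid_test_pos => cond_3]; rule 11 [age_over_65 => rash]; rule 12 [exposure_confirmed, discharge_ok => isolate]; rule 14 [admit, observe_4h => start_antiviral]. Adds cond_3, rash, isolate, start_antiviral.
Round 2: rule 7 [start_antiviral, discharge_ok => notify_public_health]; rule 9 [isolate => order_pcr]; rule 10 [rash => hydration_advised]. Adds notify_public_health, order_pcr, hydration_advised.
Round 3: rule 2 [order_pcr => chest_pain]; rule 3 [notify_public_health, order_xray => fever_present]; rule 15 [hydration_advised => sore_throat]. Adds chest_pain, fever_present, sore_throat.
Round 4: rule 4 [sore_throat, fever_present => culture_positive]; rule 6 [chest_pain, immunocompromised => o2_sat_low]. Adds culture_positive, o2_sat_low.
Round 5: rule 13 [o2_sat_low, culture_positive => high_risk]. Adds high_risk.
high_risk first appears in round 5.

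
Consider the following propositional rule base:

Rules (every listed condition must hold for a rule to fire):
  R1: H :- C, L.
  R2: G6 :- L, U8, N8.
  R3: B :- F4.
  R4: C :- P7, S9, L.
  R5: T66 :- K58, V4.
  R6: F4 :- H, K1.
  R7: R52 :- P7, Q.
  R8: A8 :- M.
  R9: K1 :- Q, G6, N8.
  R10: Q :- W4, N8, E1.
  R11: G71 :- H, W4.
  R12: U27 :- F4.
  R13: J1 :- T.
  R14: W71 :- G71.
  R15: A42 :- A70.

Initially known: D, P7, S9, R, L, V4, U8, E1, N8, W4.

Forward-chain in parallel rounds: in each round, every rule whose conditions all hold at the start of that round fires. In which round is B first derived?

Round 1 fires R2, R4, R10, giving G6, C, Q.
Round 2 fires R1, R7, R9, giving H, R52, K1.
Round 3 fires R6, R11, giving F4, G71.
Round 4 fires R3, R12, R14, giving B, U27, W71.
B first appears in round 4.

4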